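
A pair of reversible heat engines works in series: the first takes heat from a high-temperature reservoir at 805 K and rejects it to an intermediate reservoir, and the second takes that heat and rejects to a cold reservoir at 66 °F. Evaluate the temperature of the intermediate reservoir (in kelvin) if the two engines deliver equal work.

T_m ≈ 548.5 K

T_C = 66 °F → (66 − 32) × 5/9 = 18.89 °C = 292.04 K.
For reversible stages Q_m = Q_H·(T_m/T_H). Setting W₁ = Q_H(1 − T_m/T_H) equal to W₂ = Q_m(1 − T_C/T_m) = Q_H·(T_m − T_C)/T_H gives T_H − T_m = T_m − T_C, so T_m = (T_H + T_C)/2 = (805.00 + 292.04)/2 = 548.5 K.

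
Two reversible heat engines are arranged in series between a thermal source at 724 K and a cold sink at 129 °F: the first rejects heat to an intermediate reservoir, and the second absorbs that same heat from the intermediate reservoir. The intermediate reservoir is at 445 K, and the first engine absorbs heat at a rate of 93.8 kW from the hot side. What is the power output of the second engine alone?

T_C = 129 °F → (129 − 32) × 5/9 = 53.89 °C = 327.04 K.
Heat entering the second stage: Q_m = Q_H·(T_m/T_H) = 93.8 × 445.00/724.00 = 57.65 kW.
Second-stage efficiency η₂ = 1 − T_C/T_m = 1 − 327.04/445.00 = 0.2651, so W₂ = η₂·Q_m = 15.28 kW.

Ẇ₂ ≈ 15.28 kW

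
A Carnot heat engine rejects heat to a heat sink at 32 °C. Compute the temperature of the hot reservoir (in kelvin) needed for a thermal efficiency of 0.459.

T_H ≈ 564 K

T_C = 32 °C → 32 + 273.15 = 305.15 K.
From η = 1 − T_C/T_H, solving for T_H gives T_H = T_C/(1 − η) = 305.15/(1 − 0.459) = 564 K.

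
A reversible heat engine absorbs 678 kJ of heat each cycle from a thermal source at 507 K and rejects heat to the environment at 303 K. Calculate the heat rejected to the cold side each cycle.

Q_C ≈ 405.2 kJ

The Carnot efficiency is η = 1 − T_C/T_H = 1 − 303.00/507.00 = 0.4024.
For a reversible cycle Q_C/Q_H = T_C/T_H, so Q_C = 678 × 303.00/507.00 = 405.2 kJ.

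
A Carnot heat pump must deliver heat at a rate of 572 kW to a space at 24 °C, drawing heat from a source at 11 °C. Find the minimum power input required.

T_H = 24 °C → 24 + 273.15 = 297.15 K.
T_C = 11 °C → 11 + 273.15 = 284.15 K.
COP_HP = T_H/(T_H − T_C) = 297.15/13.00 = 22.8577.
W = Q_H/COP_HP = 572/22.8577 = 25.0 kW.

Ẇ_in ≈ 25.0 kW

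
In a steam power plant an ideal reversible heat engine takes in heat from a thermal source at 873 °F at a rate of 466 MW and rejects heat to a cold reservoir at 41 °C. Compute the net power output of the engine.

T_H = 873 °F → (873 − 32) × 5/9 = 467.22 °C = 740.37 K.
T_C = 41 °C → 41 + 273.15 = 314.15 K.
For a reversible engine, η = 1 − T_C/T_H = 1 − 314.15/740.37 = 0.5757.
W = η·Q_H = 0.5757 × 466 = 268 MW.

Ẇ ≈ 268 MW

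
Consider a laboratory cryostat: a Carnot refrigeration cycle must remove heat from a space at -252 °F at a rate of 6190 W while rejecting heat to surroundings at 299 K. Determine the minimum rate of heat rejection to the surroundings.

Q̇_H ≈ 16040 W

T_C = -252 °F → (-252 − 32) × 5/9 = -157.78 °C = 115.37 K.
For a reversible cycle Q_H/Q_C = T_H/T_C, so Q_H = Q_C·T_H/T_C = 6190 × 299.00/115.37 = 16040 W.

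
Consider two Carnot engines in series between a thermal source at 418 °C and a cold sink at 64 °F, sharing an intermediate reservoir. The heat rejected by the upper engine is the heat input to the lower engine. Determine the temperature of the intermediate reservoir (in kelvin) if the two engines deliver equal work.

T_H = 418 °C → 418 + 273.15 = 691.15 K.
T_C = 64 °F → (64 − 32) × 5/9 = 17.78 °C = 290.93 K.
For reversible stages Q_m = Q_H·(T_m/T_H). Setting W₁ = Q_H(1 − T_m/T_H) equal to W₂ = Q_m(1 − T_C/T_m) = Q_H·(T_m − T_C)/T_H gives T_H − T_m = T_m − T_C, so T_m = (T_H + T_C)/2 = (691.15 + 290.93)/2 = 491 K.

T_m ≈ 491 K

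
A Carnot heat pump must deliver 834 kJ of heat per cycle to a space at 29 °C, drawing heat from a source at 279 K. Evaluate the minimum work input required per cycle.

W_in ≈ 63.9 kJ

T_H = 29 °C → 29 + 273.15 = 302.15 K.
COP_HP = T_H/(T_H − T_C) = 302.15/23.15 = 13.0518.
W = Q_H/COP_HP = 834/13.0518 = 63.9 kJ.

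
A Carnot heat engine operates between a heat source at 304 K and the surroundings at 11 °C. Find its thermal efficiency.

η ≈ 0.0653

T_C = 11 °C → 11 + 273.15 = 284.15 K.
Since the cycle is reversible, η = 1 − T_C/T_H = 1 − 284.15/304.00 = 0.0653.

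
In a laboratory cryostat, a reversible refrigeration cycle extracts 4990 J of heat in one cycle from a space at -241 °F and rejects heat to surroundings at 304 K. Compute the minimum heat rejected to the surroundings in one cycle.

Q_H ≈ 12490 J

T_C = -241 °F → (-241 − 32) × 5/9 = -151.67 °C = 121.48 K.
For a reversible cycle Q_H/Q_C = T_H/T_C, so Q_H = Q_C·T_H/T_C = 4990 × 304.00/121.48 = 12490 J.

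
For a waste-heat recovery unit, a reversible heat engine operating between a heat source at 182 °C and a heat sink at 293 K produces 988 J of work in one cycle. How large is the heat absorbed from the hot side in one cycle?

Q_H ≈ 2770 J

T_H = 182 °C → 182 + 273.15 = 455.15 K.
For a reversible engine, η = 1 − T_C/T_H = 1 − 293.00/455.15 = 0.3563.
Q_H = W/η = 988/0.3563 = 2770 J.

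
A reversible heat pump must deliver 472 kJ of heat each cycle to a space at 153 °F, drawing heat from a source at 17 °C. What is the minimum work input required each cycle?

T_H = 153 °F → (153 − 32) × 5/9 = 67.22 °C = 340.37 K.
T_C = 17 °C → 17 + 273.15 = 290.15 K.
The Carnot heat-pump COP is COP_HP = T_H/(T_H − T_C) = 340.37/50.22 = 6.7773.
W = Q_H/COP_HP = 472/6.7773 = 69.64 kJ.

W_in ≈ 69.64 kJ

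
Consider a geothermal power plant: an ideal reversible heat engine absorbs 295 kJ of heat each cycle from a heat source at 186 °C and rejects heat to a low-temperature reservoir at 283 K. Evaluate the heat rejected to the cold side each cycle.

Q_C ≈ 181.8 kJ

T_H = 186 °C → 186 + 273.15 = 459.15 K.
Since the cycle is reversible, η = 1 − T_C/T_H = 1 − 283.00/459.15 = 0.3836.
For a reversible cycle Q_C/Q_H = T_C/T_H, so Q_C = 295 × 283.00/459.15 = 181.8 kJ.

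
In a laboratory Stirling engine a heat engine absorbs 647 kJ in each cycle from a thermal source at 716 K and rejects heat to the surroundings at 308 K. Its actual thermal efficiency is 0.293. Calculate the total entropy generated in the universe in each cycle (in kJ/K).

ΔS_univ ≈ 0.582 kJ/K

W = η·Q_H = 0.293 × 647 = 189.6 kJ, so Q_C = Q_H − W = 457.4 kJ.
Entropy balance on the reservoirs: −Q_H/T_H = -0.9036 kJ/K, +Q_C/T_C = 1.485 kJ/K.
ΔS_univ = −Q_H/T_H + Q_C/T_C = 0.582 kJ/K (> 0, since η = 0.293 < η_Carnot = 0.570).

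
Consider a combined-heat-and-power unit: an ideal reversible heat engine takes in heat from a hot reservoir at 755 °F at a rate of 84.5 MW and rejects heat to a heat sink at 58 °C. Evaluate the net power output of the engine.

T_H = 755 °F → (755 − 32) × 5/9 = 401.67 °C = 674.82 K.
T_C = 58 °C → 58 + 273.15 = 331.15 K.
The Carnot efficiency is η = 1 − T_C/T_H = 1 − 331.15/674.82 = 0.5093.
W = η·Q_H = 0.5093 × 84.5 = 43.03 MW.

Ẇ ≈ 43.03 MW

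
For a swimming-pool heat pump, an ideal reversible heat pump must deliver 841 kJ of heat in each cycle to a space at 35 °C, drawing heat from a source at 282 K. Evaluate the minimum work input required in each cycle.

T_H = 35 °C → 35 + 273.15 = 308.15 K.
Reversible heating COP: COP_HP = T_H/(T_H − T_C) = 308.15/26.15 = 11.7839.
W = Q_H/COP_HP = 841/11.7839 = 71.37 kJ.

W_in ≈ 71.37 kJ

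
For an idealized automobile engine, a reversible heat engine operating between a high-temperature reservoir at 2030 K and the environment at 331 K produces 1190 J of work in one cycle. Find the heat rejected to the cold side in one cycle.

The Carnot efficiency is η = 1 − T_C/T_H = 1 − 331.00/2030.00 = 0.8369.
Since Q_C/Q_H = T_C/T_H and Q_H = W/η, Q_C = W·T_C/(T_H − T_C) = 1190 × 331.00/1699.00 = 231.8 J.

Q_C ≈ 231.8 J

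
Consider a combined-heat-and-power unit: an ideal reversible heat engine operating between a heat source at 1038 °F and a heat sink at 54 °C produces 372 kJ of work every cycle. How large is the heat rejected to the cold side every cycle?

T_H = 1038 °F → (1038 − 32) × 5/9 = 558.89 °C = 832.04 K.
T_C = 54 °C → 54 + 273.15 = 327.15 K.
Carnot efficiency: η = 1 − T_C/T_H = 1 − 327.15/832.04 = 0.6068.
Since Q_C/Q_H = T_C/T_H and Q_H = W/η, Q_C = W·T_C/(T_H − T_C) = 372 × 327.15/504.89 = 241.0 kJ.

Q_C ≈ 241.0 kJ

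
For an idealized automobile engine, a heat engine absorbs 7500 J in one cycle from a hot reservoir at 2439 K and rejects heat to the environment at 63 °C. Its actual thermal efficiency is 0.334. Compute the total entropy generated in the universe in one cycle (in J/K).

T_C = 63 °C → 63 + 273.15 = 336.15 K.
W = η·Q_H = 0.334 × 7500 = 2505 J, so Q_C = Q_H − W = 4995 J.
The hot reservoir loses entropy Q_H/T_H = 7500/2439.00 = 3.075 J/K; the cold reservoir gains Q_C/T_C = 4995/336.15 = 14.86 J/K.
ΔS_univ = −Q_H/T_H + Q_C/T_C = 11.78 J/K (> 0, since η = 0.334 < η_Carnot = 0.862).

ΔS_univ ≈ 11.78 J/K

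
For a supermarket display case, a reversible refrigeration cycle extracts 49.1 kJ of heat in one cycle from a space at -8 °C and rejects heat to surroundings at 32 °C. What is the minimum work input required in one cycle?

W_in ≈ 7.41 kJ

T_H = 32 °C → 32 + 273.15 = 305.15 K.
T_C = -8 °C → -8 + 273.15 = 265.15 K.
For a reversible refrigerator, COP_R = T_C/(T_H − T_C) = 265.15/40.00 = 6.6287.
W = Q_C/COP_R = 49.1/6.6287 = 7.41 kJ.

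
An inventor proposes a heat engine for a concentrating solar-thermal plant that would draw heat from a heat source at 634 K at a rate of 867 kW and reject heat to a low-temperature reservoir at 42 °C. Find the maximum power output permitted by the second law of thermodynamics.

Ẇ_max ≈ 436 kW

T_C = 42 °C → 42 + 273.15 = 315.15 K.
By the Carnot theorem, η_max = 1 − T_C/T_H = 1 − 315.15/634.00 = 0.5029.
W_max = η_max · Q_H = 0.5029 × 867 = 436 kW.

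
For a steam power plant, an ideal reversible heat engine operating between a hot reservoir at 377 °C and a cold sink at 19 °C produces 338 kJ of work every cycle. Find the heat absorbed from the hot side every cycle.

T_H = 377 °C → 377 + 273.15 = 650.15 K.
T_C = 19 °C → 19 + 273.15 = 292.15 K.
η_rev = 1 − T_C/T_H = 1 − 292.15/650.15 = 0.5506.
Q_H = W/η = 338/0.5506 = 614 kJ.

Q_H ≈ 614 kJ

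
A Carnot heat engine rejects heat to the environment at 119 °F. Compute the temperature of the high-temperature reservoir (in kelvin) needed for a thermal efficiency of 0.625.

T_H ≈ 857.3 K

T_C = 119 °F → (119 − 32) × 5/9 = 48.33 °C = 321.48 K.
From η = 1 − T_C/T_H, solving for T_H gives T_H = T_C/(1 − η) = 321.48/(1 − 0.625) = 857.3 K.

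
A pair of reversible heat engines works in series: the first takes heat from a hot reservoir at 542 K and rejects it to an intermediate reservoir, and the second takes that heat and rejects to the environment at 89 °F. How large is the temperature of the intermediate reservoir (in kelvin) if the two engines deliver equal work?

T_C = 89 °F → (89 − 32) × 5/9 = 31.67 °C = 304.82 K.
For reversible stages Q_m = Q_H·(T_m/T_H). Setting W₁ = Q_H(1 − T_m/T_H) equal to W₂ = Q_m(1 − T_C/T_m) = Q_H·(T_m − T_C)/T_H gives T_H − T_m = T_m − T_C, so T_m = (T_H + T_C)/2 = (542.00 + 304.82)/2 = 423 K.

T_m ≈ 423 K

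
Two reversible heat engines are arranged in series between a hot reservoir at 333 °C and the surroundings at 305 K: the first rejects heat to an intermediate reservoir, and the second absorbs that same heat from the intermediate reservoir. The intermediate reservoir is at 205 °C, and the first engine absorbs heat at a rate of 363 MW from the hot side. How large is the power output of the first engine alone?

Ẇ₁ ≈ 76.7 MW

T_H = 333 °C → 333 + 273.15 = 606.15 K.
T_m = 205 °C → 205 + 273.15 = 478.15 K.
First-stage efficiency η₁ = 1 − T_m/T_H = 1 − 478.15/606.15 = 0.2112.
W₁ = η₁·Q_H = 0.2112 × 363 = 76.7 MW.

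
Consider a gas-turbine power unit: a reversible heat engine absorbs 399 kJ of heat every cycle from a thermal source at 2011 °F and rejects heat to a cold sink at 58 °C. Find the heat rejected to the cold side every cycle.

Q_C ≈ 96.3 kJ

T_H = 2011 °F → (2011 − 32) × 5/9 = 1099.44 °C = 1372.59 K.
T_C = 58 °C → 58 + 273.15 = 331.15 K.
For a reversible engine, η = 1 − T_C/T_H = 1 − 331.15/1372.59 = 0.7587.
For a reversible cycle Q_C/Q_H = T_C/T_H, so Q_C = 399 × 331.15/1372.59 = 96.3 kJ.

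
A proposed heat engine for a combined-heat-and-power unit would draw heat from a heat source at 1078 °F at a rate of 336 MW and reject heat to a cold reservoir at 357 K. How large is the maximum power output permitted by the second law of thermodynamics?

T_H = 1078 °F → (1078 − 32) × 5/9 = 581.11 °C = 854.26 K.
No engine can exceed the Carnot limit: η_max = 1 − T_C/T_H = 1 − 357.00/854.26 = 0.5821.
W_max = η_max · Q_H = 0.5821 × 336 = 195.6 MW.

Ẇ_max ≈ 195.6 MW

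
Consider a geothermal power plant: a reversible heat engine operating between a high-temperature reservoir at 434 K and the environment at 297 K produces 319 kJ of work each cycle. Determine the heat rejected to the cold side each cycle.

Q_C ≈ 691.6 kJ

Carnot efficiency: η = 1 − T_C/T_H = 1 − 297.00/434.00 = 0.3157.
Since Q_C/Q_H = T_C/T_H and Q_H = W/η, Q_C = W·T_C/(T_H − T_C) = 319 × 297.00/137.00 = 691.6 kJ.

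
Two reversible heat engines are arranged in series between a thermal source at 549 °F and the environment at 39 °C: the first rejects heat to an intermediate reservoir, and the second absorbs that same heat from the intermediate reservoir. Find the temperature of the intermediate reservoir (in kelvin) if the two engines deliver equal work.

T_m ≈ 436 K

T_H = 549 °F → (549 − 32) × 5/9 = 287.22 °C = 560.37 K.
T_C = 39 °C → 39 + 273.15 = 312.15 K.
For reversible stages Q_m = Q_H·(T_m/T_H). Setting W₁ = Q_H(1 − T_m/T_H) equal to W₂ = Q_m(1 − T_C/T_m) = Q_H·(T_m − T_C)/T_H gives T_H − T_m = T_m − T_C, so T_m = (T_H + T_C)/2 = (560.37 + 312.15)/2 = 436 K.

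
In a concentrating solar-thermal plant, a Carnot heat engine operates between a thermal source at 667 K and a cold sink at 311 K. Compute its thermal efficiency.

η ≈ 0.5337

η_rev = 1 − T_C/T_H = 1 − 311.00/667.00 = 0.5337.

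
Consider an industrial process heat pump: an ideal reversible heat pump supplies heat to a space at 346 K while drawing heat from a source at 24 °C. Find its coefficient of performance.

COP_HP ≈ 7.083

T_C = 24 °C → 24 + 273.15 = 297.15 K.
Reversible heating COP: COP_HP = T_H/(T_H − T_C) = 346.00/(346.00 − 297.15) = 7.083.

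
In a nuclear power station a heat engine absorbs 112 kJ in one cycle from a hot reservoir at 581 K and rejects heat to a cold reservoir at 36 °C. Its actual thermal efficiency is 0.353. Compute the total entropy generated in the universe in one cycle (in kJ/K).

T_C = 36 °C → 36 + 273.15 = 309.15 K.
W = η·Q_H = 0.353 × 112 = 39.54 kJ, so Q_C = Q_H − W = 72.46 kJ.
Reservoir entropy changes: ΔS_H = −Q_H/T_H = −112/581.00 = -0.1928 kJ/K and ΔS_C = +Q_C/T_C = 72.46/309.15 = 0.2344 kJ/K.
ΔS_univ = −Q_H/T_H + Q_C/T_C = 0.0416 kJ/K (> 0, since η = 0.353 < η_Carnot = 0.468).

ΔS_univ ≈ 0.0416 kJ/K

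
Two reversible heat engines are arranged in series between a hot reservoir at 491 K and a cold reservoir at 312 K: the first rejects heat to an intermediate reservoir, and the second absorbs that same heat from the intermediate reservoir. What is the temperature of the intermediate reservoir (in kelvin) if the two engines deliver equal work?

For reversible stages Q_m = Q_H·(T_m/T_H). Setting W₁ = Q_H(1 − T_m/T_H) equal to W₂ = Q_m(1 − T_C/T_m) = Q_H·(T_m − T_C)/T_H gives T_H − T_m = T_m − T_C, so T_m = (T_H + T_C)/2 = (491.00 + 312.00)/2 = 402 K.

T_m ≈ 402 K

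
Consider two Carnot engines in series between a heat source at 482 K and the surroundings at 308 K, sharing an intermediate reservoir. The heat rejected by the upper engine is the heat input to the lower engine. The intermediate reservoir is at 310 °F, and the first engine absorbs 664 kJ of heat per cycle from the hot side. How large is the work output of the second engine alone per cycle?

W₂ ≈ 165 kJ

T_m = 310 °F → (310 − 32) × 5/9 = 154.44 °C = 427.59 K.
Heat entering the second stage: Q_m = Q_H·(T_m/T_H) = 664 × 427.59/482.00 = 589 kJ.
Second-stage efficiency η₂ = 1 − T_C/T_m = 1 − 308.00/427.59 = 0.2797, so W₂ = η₂·Q_m = 165 kJ.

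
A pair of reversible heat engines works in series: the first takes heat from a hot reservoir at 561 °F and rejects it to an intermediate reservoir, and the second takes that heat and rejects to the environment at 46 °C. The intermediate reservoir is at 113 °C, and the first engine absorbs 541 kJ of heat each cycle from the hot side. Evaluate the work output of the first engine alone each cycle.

W₁ ≈ 173 kJ

T_H = 561 °F → (561 − 32) × 5/9 = 293.89 °C = 567.04 K.
T_C = 46 °C → 46 + 273.15 = 319.15 K.
T_m = 113 °C → 113 + 273.15 = 386.15 K.
First-stage efficiency η₁ = 1 − T_m/T_H = 1 − 386.15/567.04 = 0.3190.
W₁ = η₁·Q_H = 0.3190 × 541 = 173 kJ.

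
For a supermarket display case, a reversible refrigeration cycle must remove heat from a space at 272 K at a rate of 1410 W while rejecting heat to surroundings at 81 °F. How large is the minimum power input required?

Ẇ_in ≈ 147 W

T_H = 81 °F → (81 − 32) × 5/9 = 27.22 °C = 300.37 K.
For a reversible refrigerator, COP_R = T_C/(T_H − T_C) = 272.00/28.37 = 9.5868.
W = Q_C/COP_R = 1410/9.5868 = 147 W.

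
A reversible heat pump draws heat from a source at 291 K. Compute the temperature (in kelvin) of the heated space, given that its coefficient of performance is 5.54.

COP_HP = T_H/(T_H − T_C) ⇒ T_H = T_C·COP_HP/(COP_HP − 1) = 291.00 × 5.54/(5.54 − 1) = 355 K.

T_H ≈ 355 K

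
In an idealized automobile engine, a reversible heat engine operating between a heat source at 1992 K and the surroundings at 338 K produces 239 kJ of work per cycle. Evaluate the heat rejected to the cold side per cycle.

Q_C ≈ 48.8 kJ

The Carnot efficiency is η = 1 − T_C/T_H = 1 − 338.00/1992.00 = 0.8303.
Since Q_C/Q_H = T_C/T_H and Q_H = W/η, Q_C = W·T_C/(T_H − T_C) = 239 × 338.00/1654.00 = 48.8 kJ.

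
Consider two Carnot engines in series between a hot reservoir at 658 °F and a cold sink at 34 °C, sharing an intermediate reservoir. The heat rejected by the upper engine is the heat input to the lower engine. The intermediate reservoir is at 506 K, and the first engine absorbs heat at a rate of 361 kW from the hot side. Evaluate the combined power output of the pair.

T_H = 658 °F → (658 − 32) × 5/9 = 347.78 °C = 620.93 K.
T_C = 34 °C → 34 + 273.15 = 307.15 K.
Two reversible stages in series are equivalent to a single Carnot engine between T_H and T_C, so η_total = 1 − T_C/T_H = 1 − 307.15/620.93 = 0.5053.
W_total = η_total · Q_H = 0.5053 × 361 = 182 kW.

Ẇ_total ≈ 182 kW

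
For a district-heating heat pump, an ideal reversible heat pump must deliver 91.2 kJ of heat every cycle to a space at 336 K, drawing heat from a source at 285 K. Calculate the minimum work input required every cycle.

W_in ≈ 13.8 kJ

COP_HP = T_H/(T_H − T_C) = 336.00/51.00 = 6.5882.
W = Q_H/COP_HP = 91.2/6.5882 = 13.8 kJ.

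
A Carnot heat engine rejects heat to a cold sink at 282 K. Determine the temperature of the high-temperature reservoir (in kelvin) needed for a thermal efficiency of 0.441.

From η = 1 − T_C/T_H, solving for T_H gives T_H = T_C/(1 − η) = 282.00/(1 − 0.441) = 504.5 K.

T_H ≈ 504.5 K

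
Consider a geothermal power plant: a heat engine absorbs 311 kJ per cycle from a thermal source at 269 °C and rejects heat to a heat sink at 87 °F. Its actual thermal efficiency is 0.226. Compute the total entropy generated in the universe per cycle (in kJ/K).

ΔS_univ ≈ 0.2189 kJ/K

T_H = 269 °C → 269 + 273.15 = 542.15 K.
T_C = 87 °F → (87 − 32) × 5/9 = 30.56 °C = 303.71 K.
W = η·Q_H = 0.226 × 311 = 70.29 kJ, so Q_C = Q_H − W = 240.7 kJ.
The hot reservoir loses entropy Q_H/T_H = 311/542.15 = 0.5736 kJ/K; the cold reservoir gains Q_C/T_C = 240.7/303.71 = 0.7926 kJ/K.
ΔS_univ = −Q_H/T_H + Q_C/T_C = 0.2189 kJ/K (> 0, since η = 0.226 < η_Carnot = 0.440).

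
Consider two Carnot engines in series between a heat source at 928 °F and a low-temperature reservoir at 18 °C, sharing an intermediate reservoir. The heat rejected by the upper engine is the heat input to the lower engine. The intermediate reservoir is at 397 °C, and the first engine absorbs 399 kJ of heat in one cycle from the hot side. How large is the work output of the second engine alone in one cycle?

W₂ ≈ 196.2 kJ

T_H = 928 °F → (928 − 32) × 5/9 = 497.78 °C = 770.93 K.
T_C = 18 °C → 18 + 273.15 = 291.15 K.
T_m = 397 °C → 397 + 273.15 = 670.15 K.
Heat entering the second stage: Q_m = Q_H·(T_m/T_H) = 399 × 670.15/770.93 = 346.8 kJ.
Second-stage efficiency η₂ = 1 − T_C/T_m = 1 − 291.15/670.15 = 0.5655, so W₂ = η₂·Q_m = 196.2 kJ.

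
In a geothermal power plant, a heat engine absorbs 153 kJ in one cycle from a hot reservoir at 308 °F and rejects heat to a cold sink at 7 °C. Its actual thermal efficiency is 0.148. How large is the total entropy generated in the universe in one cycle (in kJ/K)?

T_H = 308 °F → (308 − 32) × 5/9 = 153.33 °C = 426.48 K.
T_C = 7 °C → 7 + 273.15 = 280.15 K.
W = η·Q_H = 0.148 × 153 = 22.64 kJ, so Q_C = Q_H − W = 130.4 kJ.
Reservoir entropy changes: ΔS_H = −Q_H/T_H = −153/426.48 = -0.3587 kJ/K and ΔS_C = +Q_C/T_C = 130.4/280.15 = 0.4653 kJ/K.
ΔS_univ = −Q_H/T_H + Q_C/T_C = 0.107 kJ/K (> 0, since η = 0.148 < η_Carnot = 0.343).

ΔS_univ ≈ 0.107 kJ/K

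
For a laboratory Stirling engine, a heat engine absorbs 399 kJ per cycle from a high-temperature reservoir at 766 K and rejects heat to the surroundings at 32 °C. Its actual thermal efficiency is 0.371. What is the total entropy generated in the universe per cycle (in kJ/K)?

T_C = 32 °C → 32 + 273.15 = 305.15 K.
W = η·Q_H = 0.371 × 399 = 148.0 kJ, so Q_C = Q_H − W = 251.0 kJ.
Entropy balance on the reservoirs: −Q_H/T_H = -0.5209 kJ/K, +Q_C/T_C = 0.8225 kJ/K.
ΔS_univ = −Q_H/T_H + Q_C/T_C = 0.302 kJ/K (> 0, since η = 0.371 < η_Carnot = 0.602).

ΔS_univ ≈ 0.302 kJ/K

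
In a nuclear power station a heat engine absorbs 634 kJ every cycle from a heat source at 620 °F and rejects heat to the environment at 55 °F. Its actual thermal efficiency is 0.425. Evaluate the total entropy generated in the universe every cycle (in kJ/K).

ΔS_univ ≈ 0.218 kJ/K

T_H = 620 °F → (620 − 32) × 5/9 = 326.67 °C = 599.82 K.
T_C = 55 °F → (55 − 32) × 5/9 = 12.78 °C = 285.93 K.
W = η·Q_H = 0.425 × 634 = 269.4 kJ, so Q_C = Q_H − W = 364.6 kJ.
The hot reservoir loses entropy Q_H/T_H = 634/599.82 = 1.057 kJ/K; the cold reservoir gains Q_C/T_C = 364.6/285.93 = 1.275 kJ/K.
ΔS_univ = −Q_H/T_H + Q_C/T_C = 0.218 kJ/K (> 0, since η = 0.425 < η_Carnot = 0.523).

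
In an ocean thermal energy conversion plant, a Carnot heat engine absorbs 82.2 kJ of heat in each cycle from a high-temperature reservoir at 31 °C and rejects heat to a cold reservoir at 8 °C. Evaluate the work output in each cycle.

W ≈ 6.22 kJ

T_H = 31 °C → 31 + 273.15 = 304.15 K.
T_C = 8 °C → 8 + 273.15 = 281.15 K.
Carnot efficiency: η = 1 − T_C/T_H = 1 − 281.15/304.15 = 0.0756.
W = η·Q_H = 0.0756 × 82.2 = 6.22 kJ.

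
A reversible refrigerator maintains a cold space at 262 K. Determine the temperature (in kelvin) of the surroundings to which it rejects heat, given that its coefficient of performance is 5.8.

T_H ≈ 307 K

COP_R = T_C/(T_H − T_C) ⇒ T_H = T_C·(1 + 1/COP_R) = 262.00 × (1 + 1/5.8) = 307 K.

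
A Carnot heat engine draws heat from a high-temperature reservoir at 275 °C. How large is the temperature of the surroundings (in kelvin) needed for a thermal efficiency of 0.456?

T_C ≈ 298 K

T_H = 275 °C → 275 + 273.15 = 548.15 K.
From η = 1 − T_C/T_H, T_C = T_H·(1 − η) = 548.15 × (1 − 0.456) = 298 K.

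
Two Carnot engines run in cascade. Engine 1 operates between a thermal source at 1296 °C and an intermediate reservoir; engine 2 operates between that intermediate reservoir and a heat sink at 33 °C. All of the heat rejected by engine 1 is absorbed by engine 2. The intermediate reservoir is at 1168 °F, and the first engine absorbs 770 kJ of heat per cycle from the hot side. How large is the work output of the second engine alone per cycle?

W₂ ≈ 294 kJ

T_H = 1296 °C → 1296 + 273.15 = 1569.15 K.
T_C = 33 °C → 33 + 273.15 = 306.15 K.
T_m = 1168 °F → (1168 − 32) × 5/9 = 631.11 °C = 904.26 K.
Heat entering the second stage: Q_m = Q_H·(T_m/T_H) = 770 × 904.26/1569.15 = 444 kJ.
Second-stage efficiency η₂ = 1 − T_C/T_m = 1 − 306.15/904.26 = 0.6614, so W₂ = η₂·Q_m = 294 kJ.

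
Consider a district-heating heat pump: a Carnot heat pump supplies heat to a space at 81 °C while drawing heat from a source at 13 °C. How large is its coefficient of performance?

COP_HP ≈ 5.208

T_H = 81 °C → 81 + 273.15 = 354.15 K.
T_C = 13 °C → 13 + 273.15 = 286.15 K.
The Carnot heat-pump COP is COP_HP = T_H/(T_H − T_C) = 354.15/(354.15 − 286.15) = 5.208.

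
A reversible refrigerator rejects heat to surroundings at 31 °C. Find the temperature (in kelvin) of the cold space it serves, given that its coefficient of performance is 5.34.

T_H = 31 °C → 31 + 273.15 = 304.15 K.
COP_R = T_C/(T_H − T_C) ⇒ T_C = T_H·COP_R/(1 + COP_R) = 304.15 × 5.34/(1 + 5.34) = 256 K.

T_C ≈ 256 K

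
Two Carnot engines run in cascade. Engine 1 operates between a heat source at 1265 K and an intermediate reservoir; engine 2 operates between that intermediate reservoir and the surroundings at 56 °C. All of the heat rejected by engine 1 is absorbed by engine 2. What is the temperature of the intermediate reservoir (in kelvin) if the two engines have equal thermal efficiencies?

T_C = 56 °C → 56 + 273.15 = 329.15 K.
Equal efficiencies require 1 − T_m/T_H = 1 − T_C/T_m, i.e. T_m/T_H = T_C/T_m, so T_m = √(T_H·T_C) = √(1265.00 × 329.15) = 645 K.

T_m ≈ 645 K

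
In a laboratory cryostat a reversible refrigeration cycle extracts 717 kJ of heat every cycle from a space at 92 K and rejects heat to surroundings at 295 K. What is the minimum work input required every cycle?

Carnot COP: COP_R = T_C/(T_H − T_C) = 92.00/203.00 = 0.4532.
W = Q_C/COP_R = 717/0.4532 = 1580 kJ.

W_in ≈ 1580 kJ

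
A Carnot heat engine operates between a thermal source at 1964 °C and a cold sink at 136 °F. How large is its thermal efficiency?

T_H = 1964 °C → 1964 + 273.15 = 2237.15 K.
T_C = 136 °F → (136 − 32) × 5/9 = 57.78 °C = 330.93 K.
For a reversible engine, η = 1 − T_C/T_H = 1 − 330.93/2237.15 = 0.852.

η ≈ 0.852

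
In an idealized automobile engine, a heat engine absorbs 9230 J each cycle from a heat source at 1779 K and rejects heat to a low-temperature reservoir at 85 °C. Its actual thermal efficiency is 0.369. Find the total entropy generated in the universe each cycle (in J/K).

ΔS_univ ≈ 11.07 J/K

T_C = 85 °C → 85 + 273.15 = 358.15 K.
W = η·Q_H = 0.369 × 9230 = 3406 J, so Q_C = Q_H − W = 5824 J.
Entropy balance on the reservoirs: −Q_H/T_H = -5.188 J/K, +Q_C/T_C = 16.26 J/K.
ΔS_univ = −Q_H/T_H + Q_C/T_C = 11.07 J/K (> 0, since η = 0.369 < η_Carnot = 0.799).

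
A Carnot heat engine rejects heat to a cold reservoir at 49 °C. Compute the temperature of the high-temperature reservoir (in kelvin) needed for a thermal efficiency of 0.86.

T_H ≈ 2300 K

T_C = 49 °C → 49 + 273.15 = 322.15 K.
From η = 1 − T_C/T_H, solving for T_H gives T_H = T_C/(1 − η) = 322.15/(1 − 0.86) = 2300 K.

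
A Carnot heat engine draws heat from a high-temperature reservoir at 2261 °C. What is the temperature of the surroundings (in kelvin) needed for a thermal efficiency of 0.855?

T_C ≈ 367.5 K

T_H = 2261 °C → 2261 + 273.15 = 2534.15 K.
From η = 1 − T_C/T_H, T_C = T_H·(1 − η) = 2534.15 × (1 − 0.855) = 367.5 K.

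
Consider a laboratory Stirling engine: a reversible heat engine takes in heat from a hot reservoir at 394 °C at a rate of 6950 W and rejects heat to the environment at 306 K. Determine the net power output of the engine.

T_H = 394 °C → 394 + 273.15 = 667.15 K.
Since the cycle is reversible, η = 1 − T_C/T_H = 1 − 306.00/667.15 = 0.5413.
W = η·Q_H = 0.5413 × 6950 = 3762 W.

Ẇ ≈ 3762 W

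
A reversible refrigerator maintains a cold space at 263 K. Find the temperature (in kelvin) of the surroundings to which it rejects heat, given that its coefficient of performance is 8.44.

T_H ≈ 294 K

COP_R = T_C/(T_H − T_C) ⇒ T_H = T_C·(1 + 1/COP_R) = 263.00 × (1 + 1/8.44) = 294 K.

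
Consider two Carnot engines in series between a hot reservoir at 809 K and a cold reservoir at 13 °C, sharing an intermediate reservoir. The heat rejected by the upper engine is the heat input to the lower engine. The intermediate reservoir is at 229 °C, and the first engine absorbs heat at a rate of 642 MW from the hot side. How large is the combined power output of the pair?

Ẇ_total ≈ 414.9 MW

T_C = 13 °C → 13 + 273.15 = 286.15 K.
Two reversible stages in series are equivalent to a single Carnot engine between T_H and T_C, so η_total = 1 − T_C/T_H = 1 − 286.15/809.00 = 0.6463.
W_total = η_total · Q_H = 0.6463 × 642 = 414.9 MW.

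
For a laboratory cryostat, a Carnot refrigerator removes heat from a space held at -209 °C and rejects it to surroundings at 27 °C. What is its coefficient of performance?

COP_R ≈ 0.272

T_H = 27 °C → 27 + 273.15 = 300.15 K.
T_C = -209 °C → -209 + 273.15 = 64.15 K.
COP_R = T_C/(T_H − T_C) = 64.15/(300.15 − 64.15) = 0.272.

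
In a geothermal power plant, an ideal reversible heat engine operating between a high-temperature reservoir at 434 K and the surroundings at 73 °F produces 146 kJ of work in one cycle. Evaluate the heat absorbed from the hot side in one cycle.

Q_H ≈ 459 kJ

T_C = 73 °F → (73 − 32) × 5/9 = 22.78 °C = 295.93 K.
The Carnot efficiency is η = 1 − T_C/T_H = 1 − 295.93/434.00 = 0.3181.
Q_H = W/η = 146/0.3181 = 459 kJ.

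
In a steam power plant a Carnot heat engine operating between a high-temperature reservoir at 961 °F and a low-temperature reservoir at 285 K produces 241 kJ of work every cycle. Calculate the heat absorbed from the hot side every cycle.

T_H = 961 °F → (961 − 32) × 5/9 = 516.11 °C = 789.26 K.
The Carnot efficiency is η = 1 − T_C/T_H = 1 − 285.00/789.26 = 0.6389.
Q_H = W/η = 241/0.6389 = 377.2 kJ.

Q_H ≈ 377.2 kJ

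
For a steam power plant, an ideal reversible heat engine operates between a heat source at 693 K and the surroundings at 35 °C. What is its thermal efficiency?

T_C = 35 °C → 35 + 273.15 = 308.15 K.
The Carnot efficiency is η = 1 − T_C/T_H = 1 − 308.15/693.00 = 0.555.

η ≈ 0.555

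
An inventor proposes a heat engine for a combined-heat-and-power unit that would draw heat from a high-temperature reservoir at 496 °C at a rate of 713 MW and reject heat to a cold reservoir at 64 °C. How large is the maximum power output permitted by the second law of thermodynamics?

T_H = 496 °C → 496 + 273.15 = 769.15 K.
T_C = 64 °C → 64 + 273.15 = 337.15 K.
No engine can exceed the Carnot limit: η_max = 1 − T_C/T_H = 1 − 337.15/769.15 = 0.5617.
W_max = η_max · Q_H = 0.5617 × 713 = 400 MW.

Ẇ_max ≈ 400 MW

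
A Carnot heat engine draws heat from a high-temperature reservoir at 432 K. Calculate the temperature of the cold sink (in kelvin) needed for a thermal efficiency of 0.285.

T_C ≈ 308.9 K

From η = 1 − T_C/T_H, T_C = T_H·(1 − η) = 432.00 × (1 − 0.285) = 308.9 K.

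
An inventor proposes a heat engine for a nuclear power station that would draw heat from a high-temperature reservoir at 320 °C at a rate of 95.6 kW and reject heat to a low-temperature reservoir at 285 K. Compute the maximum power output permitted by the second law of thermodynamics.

T_H = 320 °C → 320 + 273.15 = 593.15 K.
The upper bound on efficiency is η_max = 1 − T_C/T_H = 1 − 285.00/593.15 = 0.5195.
W_max = η_max · Q_H = 0.5195 × 95.6 = 49.67 kW.

Ẇ_max ≈ 49.67 kW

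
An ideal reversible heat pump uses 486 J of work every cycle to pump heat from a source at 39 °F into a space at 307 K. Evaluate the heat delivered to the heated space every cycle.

Q_H ≈ 4980 J

T_C = 39 °F → (39 − 32) × 5/9 = 3.89 °C = 277.04 K.
Reversible heating COP: COP_HP = T_H/(T_H − T_C) = 307.00/29.96 = 10.2466.
Q_H = COP_HP · W = 10.2466 × 486 = 4980 J.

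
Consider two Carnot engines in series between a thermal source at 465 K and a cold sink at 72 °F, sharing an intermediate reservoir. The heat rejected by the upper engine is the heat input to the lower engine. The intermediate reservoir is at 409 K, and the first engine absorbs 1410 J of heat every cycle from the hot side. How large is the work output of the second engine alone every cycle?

T_C = 72 °F → (72 − 32) × 5/9 = 22.22 °C = 295.37 K.
Heat entering the second stage: Q_m = Q_H·(T_m/T_H) = 1410 × 409.00/465.00 = 1240 J.
Second-stage efficiency η₂ = 1 − T_C/T_m = 1 − 295.37/409.00 = 0.2778, so W₂ = η₂·Q_m = 344.5 J.

W₂ ≈ 344.5 J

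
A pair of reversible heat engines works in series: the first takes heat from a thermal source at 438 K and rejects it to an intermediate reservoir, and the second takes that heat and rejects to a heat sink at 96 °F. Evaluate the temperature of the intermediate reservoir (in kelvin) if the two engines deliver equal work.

T_C = 96 °F → (96 − 32) × 5/9 = 35.56 °C = 308.71 K.
For reversible stages Q_m = Q_H·(T_m/T_H). Setting W₁ = Q_H(1 − T_m/T_H) equal to W₂ = Q_m(1 − T_C/T_m) = Q_H·(T_m − T_C)/T_H gives T_H − T_m = T_m − T_C, so T_m = (T_H + T_C)/2 = (438.00 + 308.71)/2 = 373.4 K.

T_m ≈ 373.4 K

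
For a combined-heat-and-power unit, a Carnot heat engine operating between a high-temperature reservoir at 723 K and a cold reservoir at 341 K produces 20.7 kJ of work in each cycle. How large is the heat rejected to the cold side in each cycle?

Q_C ≈ 18.48 kJ

η_rev = 1 − T_C/T_H = 1 − 341.00/723.00 = 0.5284.
Since Q_C/Q_H = T_C/T_H and Q_H = W/η, Q_C = W·T_C/(T_H − T_C) = 20.7 × 341.00/382.00 = 18.48 kJ.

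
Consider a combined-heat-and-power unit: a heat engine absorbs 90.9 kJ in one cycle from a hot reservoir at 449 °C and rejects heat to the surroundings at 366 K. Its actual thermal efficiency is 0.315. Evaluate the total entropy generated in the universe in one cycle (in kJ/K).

ΔS_univ ≈ 0.0443 kJ/K

T_H = 449 °C → 449 + 273.15 = 722.15 K.
W = η·Q_H = 0.315 × 90.9 = 28.63 kJ, so Q_C = Q_H − W = 62.27 kJ.
The hot reservoir loses entropy Q_H/T_H = 90.9/722.15 = 0.1259 kJ/K; the cold reservoir gains Q_C/T_C = 62.27/366.00 = 0.1701 kJ/K.
ΔS_univ = −Q_H/T_H + Q_C/T_C = 0.0443 kJ/K (> 0, since η = 0.315 < η_Carnot = 0.493).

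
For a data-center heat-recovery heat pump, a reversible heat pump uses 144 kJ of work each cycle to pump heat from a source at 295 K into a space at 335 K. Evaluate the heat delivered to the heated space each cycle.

For a reversible heat pump, COP_HP = T_H/(T_H − T_C) = 335.00/40.00 = 8.3750.
Q_H = COP_HP · W = 8.3750 × 144 = 1210 kJ.

Q_H ≈ 1210 kJ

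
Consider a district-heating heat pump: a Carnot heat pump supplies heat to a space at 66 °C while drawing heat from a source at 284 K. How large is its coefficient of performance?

T_H = 66 °C → 66 + 273.15 = 339.15 K.
COP_HP = T_H/(T_H − T_C) = 339.15/(339.15 − 284.00) = 6.150.

COP_HP ≈ 6.150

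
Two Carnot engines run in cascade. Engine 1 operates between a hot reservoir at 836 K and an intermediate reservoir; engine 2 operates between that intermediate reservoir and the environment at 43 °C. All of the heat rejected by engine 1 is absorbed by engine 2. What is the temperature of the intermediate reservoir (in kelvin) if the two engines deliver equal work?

T_C = 43 °C → 43 + 273.15 = 316.15 K.
For reversible stages Q_m = Q_H·(T_m/T_H). Setting W₁ = Q_H(1 − T_m/T_H) equal to W₂ = Q_m(1 − T_C/T_m) = Q_H·(T_m − T_C)/T_H gives T_H − T_m = T_m − T_C, so T_m = (T_H + T_C)/2 = (836.00 + 316.15)/2 = 576 K.

T_m ≈ 576 K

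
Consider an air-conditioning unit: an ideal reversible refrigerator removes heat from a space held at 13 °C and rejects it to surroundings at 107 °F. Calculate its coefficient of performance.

COP_R ≈ 9.982

T_H = 107 °F → (107 − 32) × 5/9 = 41.67 °C = 314.82 K.
T_C = 13 °C → 13 + 273.15 = 286.15 K.
COP_R = T_C/(T_H − T_C) = 286.15/(314.82 − 286.15) = 9.982.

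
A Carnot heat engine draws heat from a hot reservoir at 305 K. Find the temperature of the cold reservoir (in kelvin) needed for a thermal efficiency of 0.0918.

From η = 1 − T_C/T_H, T_C = T_H·(1 − η) = 305.00 × (1 − 0.0918) = 277.0 K.

T_C ≈ 277.0 K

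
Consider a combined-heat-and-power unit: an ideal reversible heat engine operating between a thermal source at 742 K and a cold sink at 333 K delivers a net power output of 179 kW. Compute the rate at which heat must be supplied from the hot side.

For a reversible engine, η = 1 − T_C/T_H = 1 − 333.00/742.00 = 0.5512.
Q_H = W/η = 179/0.5512 = 325 kW.

Q̇_H ≈ 325 kW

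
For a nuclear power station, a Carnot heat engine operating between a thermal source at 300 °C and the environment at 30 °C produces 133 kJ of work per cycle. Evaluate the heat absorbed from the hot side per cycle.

T_H = 300 °C → 300 + 273.15 = 573.15 K.
T_C = 30 °C → 30 + 273.15 = 303.15 K.
For a reversible engine, η = 1 − T_C/T_H = 1 − 303.15/573.15 = 0.4711.
Q_H = W/η = 133/0.4711 = 282 kJ.

Q_H ≈ 282 kJ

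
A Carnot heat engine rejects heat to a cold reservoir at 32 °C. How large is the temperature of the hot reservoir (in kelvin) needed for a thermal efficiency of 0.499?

T_C = 32 °C → 32 + 273.15 = 305.15 K.
From η = 1 − T_C/T_H, solving for T_H gives T_H = T_C/(1 − η) = 305.15/(1 − 0.499) = 609 K.

T_H ≈ 609 K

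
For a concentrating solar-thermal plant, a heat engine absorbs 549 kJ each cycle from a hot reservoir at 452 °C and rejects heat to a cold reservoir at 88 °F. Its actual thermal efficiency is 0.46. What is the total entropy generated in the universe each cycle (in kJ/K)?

T_H = 452 °C → 452 + 273.15 = 725.15 K.
T_C = 88 °F → (88 − 32) × 5/9 = 31.11 °C = 304.26 K.
W = η·Q_H = 0.46 × 549 = 252.5 kJ, so Q_C = Q_H − W = 296.5 kJ.
The hot reservoir loses entropy Q_H/T_H = 549/725.15 = 0.7571 kJ/K; the cold reservoir gains Q_C/T_C = 296.5/304.26 = 0.9744 kJ/K.
ΔS_univ = −Q_H/T_H + Q_C/T_C = 0.217 kJ/K (> 0, since η = 0.46 < η_Carnot = 0.580).

ΔS_univ ≈ 0.217 kJ/K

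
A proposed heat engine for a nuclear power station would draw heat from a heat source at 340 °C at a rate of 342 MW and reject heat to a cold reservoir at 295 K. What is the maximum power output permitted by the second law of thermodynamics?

Ẇ_max ≈ 177 MW

T_H = 340 °C → 340 + 273.15 = 613.15 K.
No engine can exceed the Carnot limit: η_max = 1 − T_C/T_H = 1 − 295.00/613.15 = 0.5189.
W_max = η_max · Q_H = 0.5189 × 342 = 177 MW.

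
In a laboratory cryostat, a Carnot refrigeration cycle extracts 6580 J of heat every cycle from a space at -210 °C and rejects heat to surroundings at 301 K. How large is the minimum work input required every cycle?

W_in ≈ 24780 J

T_C = -210 °C → -210 + 273.15 = 63.15 K.
COP_R = T_C/(T_H − T_C) = 63.15/237.85 = 0.2655.
W = Q_C/COP_R = 6580/0.2655 = 24780 J.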